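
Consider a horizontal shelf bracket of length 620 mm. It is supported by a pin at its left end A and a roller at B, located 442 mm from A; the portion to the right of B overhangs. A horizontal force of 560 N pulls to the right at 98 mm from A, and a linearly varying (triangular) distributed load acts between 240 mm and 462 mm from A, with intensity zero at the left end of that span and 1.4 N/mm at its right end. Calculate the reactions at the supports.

A_x = -560.0 N, A_y = 18.99 N, B_y = 136.4 N

Resultant of the triangular load: ½ × 1.4 × 222 = 155.4 N, acting at 388 mm from A (one-third of the span from the peak).
ΣM about A: B_y·442 − (½·1.4·222)·388 = 0 → B_y = 60295.2/442 = 136.414 ≈ 136.4 N.
ΣF_y = 0: A_y + 136.414 − ½·1.4·222 = 0 → A_y = 18.99 N.
ΣF_x = 0: A_x + 560 = 0 → A_x = -560.0 N.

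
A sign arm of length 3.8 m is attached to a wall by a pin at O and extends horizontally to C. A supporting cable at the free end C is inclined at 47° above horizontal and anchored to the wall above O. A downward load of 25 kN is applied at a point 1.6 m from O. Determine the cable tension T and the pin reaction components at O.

ΣM about O: T·sin47°·3.8 − 25·1.6 = 0 → T = 40/(3.8·0.731354) = 14.3929 ≈ 14.39 kN.
ΣF_x = 0: O_x − T·cos47° = 0 → O_x = 14.3929 × 0.681998 = 9.816 kN.
ΣF_y = 0: O_y + T·sin47° − 25 = 0 → O_y = 25 − 14.3929 × 0.731354 = 14.47 kN.

T = 14.39 kN, O_x = 9.816 kN, O_y = 14.47 kN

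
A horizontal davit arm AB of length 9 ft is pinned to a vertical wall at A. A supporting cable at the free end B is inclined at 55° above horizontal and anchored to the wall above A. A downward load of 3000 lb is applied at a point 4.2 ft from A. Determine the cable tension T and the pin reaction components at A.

ΣM about A: T·sin55°·9 − 3000·4.2 = 0 → T = 12600/(9·0.819152) = 1709.08 ≈ 1709 lb.
ΣF_x = 0: A_x − T·cos55° = 0 → A_x = 1709.08 × 0.573576 = 980.3 lb.
ΣF_y = 0: A_y + T·sin55° − 3000 = 0 → A_y = 3000 − 1709.08 × 0.819152 = 1600 lb.

T = 1709 lb, A_x = 980.3 lb, A_y = 1600 lb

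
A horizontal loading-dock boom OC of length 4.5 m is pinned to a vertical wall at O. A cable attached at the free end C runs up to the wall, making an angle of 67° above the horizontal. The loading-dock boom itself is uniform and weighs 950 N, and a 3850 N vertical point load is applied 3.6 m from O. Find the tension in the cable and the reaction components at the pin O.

T = 3862 N, O_x = 1509 N, O_y = 1245 N

ΣM about O: T·sin67°·4.5 − 950·2.25 − 3850·3.6 = 0 → T = 15997.5/(4.5·0.920505) = 3862.01 ≈ 3862 N.
ΣF_x = 0: O_x − T·cos67° = 0 → O_x = 3862.01 × 0.390731 = 1509 N.
ΣF_y = 0: O_y + T·sin67° − 950 − 3850 = 0 → O_y = 4800 − 3862.01 × 0.920505 = 1245 N.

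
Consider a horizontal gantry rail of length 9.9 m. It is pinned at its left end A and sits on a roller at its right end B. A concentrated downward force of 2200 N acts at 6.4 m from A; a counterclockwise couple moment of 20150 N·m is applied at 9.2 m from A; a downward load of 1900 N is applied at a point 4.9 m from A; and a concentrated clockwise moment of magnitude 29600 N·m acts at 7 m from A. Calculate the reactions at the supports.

A_x = 0, A_y = 782.8 N, B_y = 3317 N

ΣM about A: B_y·9.9 − 2200·6.4 + 20150 − 1900·4.9 − 29600 = 0 → B_y = 32840/9.9 = 3317.17 ≈ 3317 N.
ΣF_y = 0: A_y + 3317.17 − 2200 − 1900 = 0 → A_y = 782.8 N.
ΣF_x = 0: no horizontal applied forces, so A_x = 0.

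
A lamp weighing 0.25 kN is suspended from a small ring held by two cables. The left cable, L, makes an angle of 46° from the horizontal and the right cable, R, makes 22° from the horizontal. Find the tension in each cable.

ΣF_x = 0: −T_L·cos46° + T_R·cos22° = 0 → T_R = 0.749213·T_L.
ΣF_y = 0: T_L·sin46° + T_R·sin22° = 0.25.
Substitute: T_L·(0.71934 + 0.749213·0.374607) = 0.25 → T_L = 0.2500 kN.
Then T_R = 0.749213 × 0.25 = 0.1873 kN.

T_L = 0.2500 kN, T_R = 0.1873 kN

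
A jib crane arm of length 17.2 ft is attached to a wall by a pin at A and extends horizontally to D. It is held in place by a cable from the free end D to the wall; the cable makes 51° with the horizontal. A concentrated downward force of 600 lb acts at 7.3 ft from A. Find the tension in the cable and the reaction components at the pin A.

ΣM about A: T·sin51°·17.2 − 600·7.3 = 0 → T = 4380/(17.2·0.777146) = 327.675 ≈ 327.7 lb.
ΣF_x = 0: A_x − T·cos51° = 0 → A_x = 327.675 × 0.62932 = 206.2 lb.
ΣF_y = 0: A_y + T·sin51° − 600 = 0 → A_y = 600 − 327.675 × 0.777146 = 345.3 lb.

T = 327.7 lb, A_x = 206.2 lb, A_y = 345.3 lb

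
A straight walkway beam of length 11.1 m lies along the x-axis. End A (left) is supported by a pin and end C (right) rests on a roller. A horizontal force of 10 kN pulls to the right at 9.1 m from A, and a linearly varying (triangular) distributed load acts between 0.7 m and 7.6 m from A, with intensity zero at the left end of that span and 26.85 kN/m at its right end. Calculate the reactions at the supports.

Resultant of the triangular load: ½ × 26.85 × 6.9 = 92.6325 kN, acting at 5.3 m from A (one-third of the span from the peak).
Moments about A: C_y·11.1 − (½·26.85·6.9)·5.3 = 0 → C_y = 490.95225/11.1 = 44.2299 ≈ 44.23 kN.
ΣF_y = 0: A_y + 44.2299 − ½·26.85·6.9 = 0 → A_y = 48.40 kN.
ΣF_x = 0: A_x + 10 = 0 → A_x = -10.00 kN.

A_x = -10.00 kN, A_y = 48.40 kN, C_y = 44.23 kN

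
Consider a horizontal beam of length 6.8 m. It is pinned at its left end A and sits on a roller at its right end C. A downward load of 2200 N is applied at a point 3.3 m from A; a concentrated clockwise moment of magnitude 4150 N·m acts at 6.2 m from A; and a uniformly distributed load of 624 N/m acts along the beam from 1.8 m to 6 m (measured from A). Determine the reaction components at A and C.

A_x = 0, A_y = 1640 N, C_y = 3181 N

Resultant of the distributed load: 624 × 4.2 = 2620.8 N at 3.9 m from A.
Taking moments about A: C_y·6.8 − 2200·3.3 − 4150 − (624·4.2)·3.9 = 0 → C_y = 21631.12/6.8 = 3181.05 ≈ 3181 N.
ΣF_y = 0: A_y + 3181.05 − 2200 − 624·4.2 = 0 → A_y = 1640 N.
ΣF_x = 0: no horizontal applied forces, so A_x = 0.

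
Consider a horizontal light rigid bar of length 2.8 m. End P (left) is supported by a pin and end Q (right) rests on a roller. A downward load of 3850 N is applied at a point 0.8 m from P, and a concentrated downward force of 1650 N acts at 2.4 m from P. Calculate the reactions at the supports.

P_x = 0, P_y = 2986 N, Q_y = 2514 N

Moments about P: Q_y·2.8 − 3850·0.8 − 1650·2.4 = 0 → Q_y = 7040/2.8 = 2514.29 ≈ 2514 N.
ΣF_y = 0: P_y + 2514.29 − 3850 − 1650 = 0 → P_y = 2986 N.
ΣF_x = 0: no horizontal applied forces, so P_x = 0.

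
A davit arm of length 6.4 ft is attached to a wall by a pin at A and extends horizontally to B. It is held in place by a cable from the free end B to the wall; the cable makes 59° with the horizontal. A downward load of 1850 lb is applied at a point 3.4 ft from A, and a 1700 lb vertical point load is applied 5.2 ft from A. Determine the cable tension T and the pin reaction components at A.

T = 2758 lb, A_x = 1420 lb, A_y = 1186 lb

ΣM about A: T·sin59°·6.4 − 1850·3.4 − 1700·5.2 = 0 → T = 15130/(6.4·0.857167) = 2758 lb.
ΣF_x = 0: A_x − T·cos59° = 0 → A_x = 2758 × 0.515038 = 1420 lb.
ΣF_y = 0: A_y + T·sin59° − 1850 − 1700 = 0 → A_y = 3550 − 2758 × 0.857167 = 1186 lb.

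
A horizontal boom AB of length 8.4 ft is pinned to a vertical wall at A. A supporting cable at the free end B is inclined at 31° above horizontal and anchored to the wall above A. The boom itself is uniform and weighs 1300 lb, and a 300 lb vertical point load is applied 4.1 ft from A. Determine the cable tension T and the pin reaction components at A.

T = 1546 lb, A_x = 1325 lb, A_y = 803.6 lb

ΣM about A: T·sin31°·8.4 − 1300·4.2 − 300·4.1 = 0 → T = 6690/(8.4·0.515038) = 1546.35 ≈ 1546 lb.
ΣF_x = 0: A_x − T·cos31° = 0 → A_x = 1546.35 × 0.857167 = 1325 lb.
ΣF_y = 0: A_y + T·sin31° − 1300 − 300 = 0 → A_y = 1600 − 1546.35 × 0.515038 = 803.6 lb.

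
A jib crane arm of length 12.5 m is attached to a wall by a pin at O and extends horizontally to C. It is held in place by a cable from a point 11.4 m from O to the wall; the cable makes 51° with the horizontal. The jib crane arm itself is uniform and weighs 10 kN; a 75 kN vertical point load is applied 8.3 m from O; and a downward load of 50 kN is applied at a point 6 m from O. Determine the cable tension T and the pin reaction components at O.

ΣM about O: T·sin51°·11.4 − 10·6.25 − 75·8.3 − 50·6 = 0 → T = 985/(11.4·0.777146) = 111.181 ≈ 111.2 kN.
ΣF_x = 0: O_x − T·cos51° = 0 → O_x = 111.181 × 0.62932 = 69.97 kN.
ΣF_y = 0: O_y + T·sin51° − 10 − 75 − 50 = 0 → O_y = 135 − 111.181 × 0.777146 = 48.60 kN.

T = 111.2 kN, O_x = 69.97 kN, O_y = 48.60 kN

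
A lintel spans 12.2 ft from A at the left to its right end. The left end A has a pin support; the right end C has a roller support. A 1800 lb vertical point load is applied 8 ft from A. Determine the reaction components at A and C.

A_x = 0, A_y = 619.7 lb, C_y = 1180 lb

Moments about A: C_y·12.2 − 1800·8 = 0 → C_y = 14400/12.2 = 1180.33 ≈ 1180 lb.
ΣF_y = 0: A_y + 1180.33 − 1800 = 0 → A_y = 619.7 lb.
ΣF_x = 0: no horizontal applied forces, so A_x = 0.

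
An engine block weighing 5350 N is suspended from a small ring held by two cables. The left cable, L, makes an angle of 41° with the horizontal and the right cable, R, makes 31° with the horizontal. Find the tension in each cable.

ΣF_x = 0: −T_L·cos41° + T_R·cos31° = 0 → T_R = 0.880469·T_L.
ΣF_y = 0: T_L·sin41° + T_R·sin31° = 5350.
Substitute: T_L·(0.656059 + 0.880469·0.515038) = 5350 → T_L = 4821.84 ≈ 4822 N.
Then T_R = 0.880469 × 4821.84 = 4245 N.

T_L = 4822 N, T_R = 4245 N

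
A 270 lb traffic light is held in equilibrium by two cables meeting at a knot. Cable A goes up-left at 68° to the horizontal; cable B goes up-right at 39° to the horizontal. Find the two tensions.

ΣF_x = 0: −T_A·cos68° + T_B·cos39° = 0 → T_B = 0.482029·T_A.
ΣF_y = 0: T_A·sin68° + T_B·sin39° = 270.
Substitute: T_A·(0.927184 + 0.482029·0.62932) = 270 → T_A = 219.417 ≈ 219.4 lb.
Then T_B = 0.482029 × 219.417 = 105.8 lb.

T_A = 219.4 lb, T_B = 105.8 lb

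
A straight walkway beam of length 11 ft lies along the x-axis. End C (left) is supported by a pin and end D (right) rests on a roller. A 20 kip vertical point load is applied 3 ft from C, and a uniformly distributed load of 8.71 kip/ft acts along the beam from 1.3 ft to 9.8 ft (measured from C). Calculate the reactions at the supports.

C_x = 0, C_y = 51.23 kip, D_y = 42.81 kip

Resultant of the distributed load: 8.71 × 8.5 = 74.035 kip at 5.55 ft from C.
Taking moments about C: D_y·11 − 20·3 − (8.71·8.5)·5.55 = 0 → D_y = 470.89425/11 = 42.8086 ≈ 42.81 kip.
ΣF_y = 0: C_y + 42.8086 − 20 − 8.71·8.5 = 0 → C_y = 51.23 kip.
ΣF_x = 0: no horizontal applied forces, so C_x = 0.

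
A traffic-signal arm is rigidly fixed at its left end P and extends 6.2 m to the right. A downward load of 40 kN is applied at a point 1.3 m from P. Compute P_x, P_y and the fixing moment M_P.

ΣF_x = 0: P_x = 0.
ΣF_y = 0: P_y − 40 = 0 → P_y = 40.00 kN.
ΣM about P: M_P − 40·1.3 = 0 → M_P = 52.00 kN·m.

P_x = 0, P_y = 40.00 kN, M_P = 52.00 kN·m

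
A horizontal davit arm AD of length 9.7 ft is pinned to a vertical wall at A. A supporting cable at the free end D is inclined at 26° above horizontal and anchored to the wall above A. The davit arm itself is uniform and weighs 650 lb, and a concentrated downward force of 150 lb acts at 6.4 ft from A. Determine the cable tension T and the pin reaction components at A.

ΣM about A: T·sin26°·9.7 − 650·4.85 − 150·6.4 = 0 → T = 4112.5/(9.7·0.438371) = 967.147 ≈ 967.1 lb.
ΣF_x = 0: A_x − T·cos26° = 0 → A_x = 967.147 × 0.898794 = 869.3 lb.
ΣF_y = 0: A_y + T·sin26° − 650 − 150 = 0 → A_y = 800 − 967.147 × 0.438371 = 376.0 lb.

T = 967.1 lb, A_x = 869.3 lb, A_y = 376.0 lb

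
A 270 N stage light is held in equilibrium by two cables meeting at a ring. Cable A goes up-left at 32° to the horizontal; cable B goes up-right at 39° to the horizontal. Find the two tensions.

T_A = 221.9 N, T_B = 242.2 N

ΣF_x = 0: −T_A·cos32° + T_B·cos39° = 0 → T_B = 1.09123·T_A.
ΣF_y = 0: T_A·sin32° + T_B·sin39° = 270.
Substitute: T_A·(0.529919 + 1.09123·0.62932) = 270 → T_A = 221.921 ≈ 221.9 N.
Then T_B = 1.09123 × 221.921 = 242.2 N.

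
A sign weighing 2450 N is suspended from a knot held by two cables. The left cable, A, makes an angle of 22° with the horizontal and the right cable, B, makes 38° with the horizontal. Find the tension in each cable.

T_A = 2229 N, T_B = 2623 N

ΣF_x = 0: −T_A·cos22° + T_B·cos38° = 0 → T_B = 1.17661·T_A.
ΣF_y = 0: T_A·sin22° + T_B·sin38° = 2450.
Substitute: T_A·(0.374607 + 1.17661·0.615661) = 2450 → T_A = 2229.3 ≈ 2229 N.
Then T_B = 1.17661 × 2229.3 = 2623 N.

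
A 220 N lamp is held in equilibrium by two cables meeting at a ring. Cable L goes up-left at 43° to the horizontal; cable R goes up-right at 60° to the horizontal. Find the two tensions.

T_L = 112.9 N, T_R = 165.1 N

ΣF_x = 0: −T_L·cos43° + T_R·cos60° = 0 → T_R = 1.46271·T_L.
ΣF_y = 0: T_L·sin43° + T_R·sin60° = 220.
Substitute: T_L·(0.681998 + 1.46271·0.866025) = 220 → T_L = 112.893 ≈ 112.9 N.
Then T_R = 1.46271 × 112.893 = 165.1 N.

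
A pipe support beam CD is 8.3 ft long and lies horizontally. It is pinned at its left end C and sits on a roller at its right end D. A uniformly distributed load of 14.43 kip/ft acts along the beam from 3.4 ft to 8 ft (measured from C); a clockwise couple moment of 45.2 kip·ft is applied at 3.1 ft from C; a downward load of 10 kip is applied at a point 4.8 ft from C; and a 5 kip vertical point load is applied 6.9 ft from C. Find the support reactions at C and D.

Resultant of the distributed load: 14.43 × 4.6 = 66.378 kip at 5.7 ft from C.
ΣM about C: D_y·8.3 − (14.43·4.6)·5.7 − 45.2 − 10·4.8 − 5·6.9 = 0 → D_y = 506.0546/8.3 = 60.9704 ≈ 60.97 kip.
ΣF_y = 0: C_y + 60.9704 − 14.43·4.6 − 10 − 5 = 0 → C_y = 20.41 kip.
ΣF_x = 0: no horizontal applied forces, so C_x = 0.

C_x = 0, C_y = 20.41 kip, D_y = 60.97 kip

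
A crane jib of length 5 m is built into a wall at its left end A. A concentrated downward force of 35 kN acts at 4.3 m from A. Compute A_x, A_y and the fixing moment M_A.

A_x = 0, A_y = 35.00 kN, M_A = 150.5 kN·m

ΣF_x = 0: A_x = 0.
ΣF_y = 0: A_y − 35 = 0 → A_y = 35.00 kN.
ΣM about A: M_A − 35·4.3 = 0 → M_A = 150.5 kN·m.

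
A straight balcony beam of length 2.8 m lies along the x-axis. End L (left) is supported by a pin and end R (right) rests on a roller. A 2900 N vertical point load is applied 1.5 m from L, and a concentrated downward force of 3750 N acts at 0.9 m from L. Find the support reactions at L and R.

Taking moments about L: R_y·2.8 − 2900·1.5 − 3750·0.9 = 0 → R_y = 7725/2.8 = 2758.93 ≈ 2759 N.
ΣF_y = 0: L_y + 2758.93 − 2900 − 3750 = 0 → L_y = 3891 N.
ΣF_x = 0: no horizontal applied forces, so L_x = 0.

L_x = 0, L_y = 3891 N, R_y = 2759 N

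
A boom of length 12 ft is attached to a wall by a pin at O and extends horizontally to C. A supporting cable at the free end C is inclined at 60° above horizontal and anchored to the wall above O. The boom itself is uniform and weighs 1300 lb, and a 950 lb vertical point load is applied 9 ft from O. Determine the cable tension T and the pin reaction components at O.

ΣM about O: T·sin60°·12 − 1300·6 − 950·9 = 0 → T = 16350/(12·0.866025) = 1573.28 ≈ 1573 lb.
ΣF_x = 0: O_x − T·cos60° = 0 → O_x = 1573.28 × 0.5 = 786.6 lb.
ΣF_y = 0: O_y + T·sin60° − 1300 − 950 = 0 → O_y = 2250 − 1573.28 × 0.866025 = 887.5 lb.

T = 1573 lb, O_x = 786.6 lb, O_y = 887.5 lb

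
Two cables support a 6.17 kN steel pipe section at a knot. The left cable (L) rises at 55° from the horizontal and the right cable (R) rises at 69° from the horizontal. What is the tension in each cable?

ΣF_x = 0: −T_L·cos55° + T_R·cos69° = 0 → T_R = 1.60052·T_L.
ΣF_y = 0: T_L·sin55° + T_R·sin69° = 6.17.
Substitute: T_L·(0.819152 + 1.60052·0.93358) = 6.17 → T_L = 2.66711 ≈ 2.667 kN.
Then T_R = 1.60052 × 2.66711 = 4.269 kN.

T_L = 2.667 kN, T_R = 4.269 kN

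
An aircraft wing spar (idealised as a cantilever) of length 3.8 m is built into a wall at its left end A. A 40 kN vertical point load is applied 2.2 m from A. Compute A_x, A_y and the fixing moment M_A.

ΣF_x = 0: A_x = 0.
ΣF_y = 0: A_y − 40 = 0 → A_y = 40.00 kN.
ΣM about A: M_A − 40·2.2 = 0 → M_A = 88.00 kN·m.

A_x = 0, A_y = 40.00 kN, M_A = 88.00 kN·m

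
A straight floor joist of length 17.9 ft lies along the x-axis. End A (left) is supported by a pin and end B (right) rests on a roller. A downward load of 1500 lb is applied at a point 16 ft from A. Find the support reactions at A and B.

ΣM about A: B_y·17.9 − 1500·16 = 0 → B_y = 24000/17.9 = 1340.78 ≈ 1341 lb.
ΣF_y = 0: A_y + 1340.78 − 1500 = 0 → A_y = 159.2 lb.
ΣF_x = 0: no horizontal applied forces, so A_x = 0.

A_x = 0, A_y = 159.2 lb, B_y = 1341 lb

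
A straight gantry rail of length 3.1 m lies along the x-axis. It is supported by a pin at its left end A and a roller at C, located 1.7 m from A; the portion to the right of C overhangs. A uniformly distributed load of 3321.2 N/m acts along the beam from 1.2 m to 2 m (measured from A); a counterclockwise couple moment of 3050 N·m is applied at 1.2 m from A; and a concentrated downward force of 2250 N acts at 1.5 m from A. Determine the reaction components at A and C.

A_x = 0, A_y = 2215 N, C_y = 2692 N

Resultant of the distributed load: 3321.2 × 0.8 = 2656.96 N at 1.6 m from A.
Taking moments about A: C_y·1.7 − (3321.2·0.8)·1.6 + 3050 − 2250·1.5 = 0 → C_y = 4576.136/1.7 = 2691.84 ≈ 2692 N.
ΣF_y = 0: A_y + 2691.84 − 3321.2·0.8 − 2250 = 0 → A_y = 2215 N.
ΣF_x = 0: no horizontal applied forces, so A_x = 0.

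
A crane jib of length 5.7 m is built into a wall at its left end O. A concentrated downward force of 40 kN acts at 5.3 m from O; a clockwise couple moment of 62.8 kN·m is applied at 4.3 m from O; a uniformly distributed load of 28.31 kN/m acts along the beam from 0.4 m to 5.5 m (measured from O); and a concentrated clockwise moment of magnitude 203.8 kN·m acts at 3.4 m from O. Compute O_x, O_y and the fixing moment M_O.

Resultant of the distributed load: 28.31 × 5.1 = 144.381 kN at 2.95 m from O.
ΣF_x = 0: O_x = 0.
ΣF_y = 0: O_y − 40 − 28.31·5.1 = 0 → O_y = 184.4 kN.
ΣM about O: M_O − 40·5.3 − 62.8 − (28.31·5.1)·2.95 − 203.8 = 0 → M_O = 904.5 kN·m.

O_x = 0, O_y = 184.4 kN, M_O = 904.5 kN·m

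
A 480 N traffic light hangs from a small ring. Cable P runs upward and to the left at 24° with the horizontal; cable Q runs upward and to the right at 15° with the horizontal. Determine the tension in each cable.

ΣF_x = 0: −T_P·cos24° + T_Q·cos15° = 0 → T_Q = 0.945772·T_P.
ΣF_y = 0: T_P·sin24° + T_Q·sin15° = 480.
Substitute: T_P·(0.406737 + 0.945772·0.258819) = 480 → T_P = 736.738 ≈ 736.7 N.
Then T_Q = 0.945772 × 736.738 = 696.8 N.

T_P = 736.7 N, T_Q = 696.8 N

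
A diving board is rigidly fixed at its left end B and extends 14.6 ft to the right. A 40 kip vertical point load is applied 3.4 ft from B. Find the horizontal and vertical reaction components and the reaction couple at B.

ΣF_x = 0: B_x = 0.
ΣF_y = 0: B_y − 40 = 0 → B_y = 40.00 kip.
ΣM about B: M_B − 40·3.4 = 0 → M_B = 136.0 kip·ft.

B_x = 0, B_y = 40.00 kip, M_B = 136.0 kip·ft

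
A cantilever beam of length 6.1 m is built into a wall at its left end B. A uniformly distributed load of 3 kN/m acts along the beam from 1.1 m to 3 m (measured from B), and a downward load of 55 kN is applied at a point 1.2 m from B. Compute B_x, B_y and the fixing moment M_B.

B_x = 0, B_y = 60.70 kN, M_B = 77.69 kN·m

Resultant of the distributed load: 3 × 1.9 = 5.7 kN at 2.05 m from B.
ΣF_x = 0: B_x = 0.
ΣF_y = 0: B_y − 3·1.9 − 55 = 0 → B_y = 60.70 kN.
ΣM about B: M_B − (3·1.9)·2.05 − 55·1.2 = 0 → M_B = 77.69 kN·m.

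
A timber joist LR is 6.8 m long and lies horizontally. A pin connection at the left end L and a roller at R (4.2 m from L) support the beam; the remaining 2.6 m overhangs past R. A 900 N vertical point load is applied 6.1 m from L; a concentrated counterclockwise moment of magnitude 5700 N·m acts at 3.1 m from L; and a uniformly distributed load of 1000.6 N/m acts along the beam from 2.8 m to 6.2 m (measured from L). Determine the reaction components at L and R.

L_x = 0, L_y = 707.0 N, R_y = 3595 N

Resultant of the distributed load: 1000.6 × 3.4 = 3402.04 N at 4.5 m from L.
ΣM about L: R_y·4.2 − 900·6.1 + 5700 − (1000.6·3.4)·4.5 = 0 → R_y = 15099.18/4.2 = 3595.04 ≈ 3595 N.
ΣF_y = 0: L_y + 3595.04 − 900 − 1000.6·3.4 = 0 → L_y = 707.0 N.
ΣF_x = 0: no horizontal applied forces, so L_x = 0.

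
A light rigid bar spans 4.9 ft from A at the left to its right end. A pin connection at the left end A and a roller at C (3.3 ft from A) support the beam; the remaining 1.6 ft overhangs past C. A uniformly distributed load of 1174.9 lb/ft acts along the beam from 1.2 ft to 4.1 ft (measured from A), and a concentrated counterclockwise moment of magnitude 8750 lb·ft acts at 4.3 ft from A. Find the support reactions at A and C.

Resultant of the distributed load: 1174.9 × 2.9 = 3407.21 lb at 2.65 ft from A.
ΣM about A: C_y·3.3 − (1174.9·2.9)·2.65 + 8750 = 0 → C_y = 279.1065/3.3 = 84.5777 ≈ 84.58 lb.
ΣF_y = 0: A_y + 84.5777 − 1174.9·2.9 = 0 → A_y = 3323 lb.
ΣF_x = 0: no horizontal applied forces, so A_x = 0.

A_x = 0, A_y = 3323 lb, C_y = 84.58 lb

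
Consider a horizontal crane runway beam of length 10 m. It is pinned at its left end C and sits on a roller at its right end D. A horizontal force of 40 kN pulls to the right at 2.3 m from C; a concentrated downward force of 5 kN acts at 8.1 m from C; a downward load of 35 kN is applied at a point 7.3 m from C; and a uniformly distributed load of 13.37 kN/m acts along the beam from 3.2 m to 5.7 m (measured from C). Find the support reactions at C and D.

C_x = -40.00 kN, C_y = 28.95 kN, D_y = 44.47 kN

Resultant of the distributed load: 13.37 × 2.5 = 33.425 kN at 4.45 m from C.
ΣM about C: D_y·10 − 5·8.1 − 35·7.3 − (13.37·2.5)·4.45 = 0 → D_y = 444.74125/10 = 44.4741 ≈ 44.47 kN.
ΣF_y = 0: C_y + 44.4741 − 5 − 35 − 13.37·2.5 = 0 → C_y = 28.95 kN.
ΣF_x = 0: C_x + 40 = 0 → C_x = -40.00 kN.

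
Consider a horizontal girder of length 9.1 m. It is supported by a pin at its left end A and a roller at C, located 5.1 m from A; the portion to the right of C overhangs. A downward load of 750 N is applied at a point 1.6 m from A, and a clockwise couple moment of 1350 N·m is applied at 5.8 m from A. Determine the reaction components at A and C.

A_x = 0, A_y = 250.0 N, C_y = 500.0 N

ΣM about A: C_y·5.1 − 750·1.6 − 1350 = 0 → C_y = 2550/5.1 = 500.0 N.
ΣF_y = 0: A_y + 500 − 750 = 0 → A_y = 250.0 N.
ΣF_x = 0: no horizontal applied forces, so A_x = 0.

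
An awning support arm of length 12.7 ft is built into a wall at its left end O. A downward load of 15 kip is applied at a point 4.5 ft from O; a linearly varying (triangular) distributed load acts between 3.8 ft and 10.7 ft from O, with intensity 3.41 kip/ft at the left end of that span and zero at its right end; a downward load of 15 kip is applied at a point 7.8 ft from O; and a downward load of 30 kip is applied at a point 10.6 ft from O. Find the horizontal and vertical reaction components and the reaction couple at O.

Resultant of the triangular load: ½ × 3.41 × 6.9 = 11.7645 kip, acting at 6.1 ft from O (one-third of the span from the peak).
ΣF_x = 0: O_x = 0.
ΣF_y = 0: O_y − 15 − ½·3.41·6.9 − 15 − 30 = 0 → O_y = 71.76 kip.
ΣM about O: M_O − 15·4.5 − (½·3.41·6.9)·6.1 − 15·7.8 − 30·10.6 = 0 → M_O = 574.3 kip·ft.

O_x = 0, O_y = 71.76 kip, M_O = 574.3 kip·ft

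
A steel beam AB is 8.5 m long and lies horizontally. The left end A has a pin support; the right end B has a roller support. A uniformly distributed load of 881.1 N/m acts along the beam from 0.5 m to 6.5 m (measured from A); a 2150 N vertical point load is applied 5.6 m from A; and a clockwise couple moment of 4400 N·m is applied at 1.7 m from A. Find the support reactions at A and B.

Resultant of the distributed load: 881.1 × 6 = 5286.6 N at 3.5 m from A.
Moments about A: B_y·8.5 − (881.1·6)·3.5 − 2150·5.6 − 4400 = 0 → B_y = 34943.1/8.5 = 4110.95 ≈ 4111 N.
ΣF_y = 0: A_y + 4110.95 − 881.1·6 − 2150 = 0 → A_y = 3326 N.
ΣF_x = 0: no horizontal applied forces, so A_x = 0.

A_x = 0, A_y = 3326 N, B_y = 4111 N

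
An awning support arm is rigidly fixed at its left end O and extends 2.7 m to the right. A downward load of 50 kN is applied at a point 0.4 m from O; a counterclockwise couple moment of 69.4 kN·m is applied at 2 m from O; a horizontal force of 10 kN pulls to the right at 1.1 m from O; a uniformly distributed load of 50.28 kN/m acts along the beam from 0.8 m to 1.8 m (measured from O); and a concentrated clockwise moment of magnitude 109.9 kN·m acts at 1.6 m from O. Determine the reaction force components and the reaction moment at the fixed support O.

O_x = -10.00 kN, O_y = 100.3 kN, M_O = 125.9 kN·m

Resultant of the distributed load: 50.28 × 1 = 50.28 kN at 1.3 m from O.
ΣF_x = 0: O_x + 10 = 0 → O_x = -10.00 kN.
ΣF_y = 0: O_y − 50 − 50.28·1 = 0 → O_y = 100.3 kN.
ΣM about O: M_O − 50·0.4 + 69.4 − (50.28·1)·1.3 − 109.9 = 0 → M_O = 125.9 kN·m.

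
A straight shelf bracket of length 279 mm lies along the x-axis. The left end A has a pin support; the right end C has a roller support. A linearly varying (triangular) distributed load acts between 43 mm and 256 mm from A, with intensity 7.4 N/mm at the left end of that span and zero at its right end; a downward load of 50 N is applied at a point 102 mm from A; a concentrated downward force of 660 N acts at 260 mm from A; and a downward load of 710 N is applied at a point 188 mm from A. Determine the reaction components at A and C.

Resultant of the triangular load: ½ × 7.4 × 213 = 788.1 N, acting at 114 mm from A (one-third of the span from the peak).
ΣM about A: C_y·279 − (½·7.4·213)·114 − 50·102 − 660·260 − 710·188 = 0 → C_y = 400023.4/279 = 1433.78 ≈ 1434 N.
ΣF_y = 0: A_y + 1433.78 − ½·7.4·213 − 50 − 660 − 710 = 0 → A_y = 774.3 N.
ΣF_x = 0: no horizontal applied forces, so A_x = 0.

A_x = 0, A_y = 774.3 N, C_y = 1434 N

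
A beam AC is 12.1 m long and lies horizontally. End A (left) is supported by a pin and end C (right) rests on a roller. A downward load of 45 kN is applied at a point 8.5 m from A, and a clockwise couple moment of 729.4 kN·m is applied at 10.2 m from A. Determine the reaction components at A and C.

A_x = 0, A_y = -46.89 kN, C_y = 91.89 kN

ΣM about A: C_y·12.1 − 45·8.5 − 729.4 = 0 → C_y = 1111.9/12.1 = 91.8926 ≈ 91.89 kN.
ΣF_y = 0: A_y + 91.8926 − 45 = 0 → A_y = -46.89 kN.
ΣF_x = 0: no horizontal applied forces, so A_x = 0.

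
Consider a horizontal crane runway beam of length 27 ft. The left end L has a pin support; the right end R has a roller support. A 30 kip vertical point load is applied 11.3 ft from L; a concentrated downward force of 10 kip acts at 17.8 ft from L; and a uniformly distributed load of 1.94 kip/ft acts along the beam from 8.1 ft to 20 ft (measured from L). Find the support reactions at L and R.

L_x = 0, L_y = 31.92 kip, R_y = 31.16 kip

Resultant of the distributed load: 1.94 × 11.9 = 23.086 kip at 14.05 ft from L.
Moments about L: R_y·27 − 30·11.3 − 10·17.8 − (1.94·11.9)·14.05 = 0 → R_y = 841.3583/27 = 31.1614 ≈ 31.16 kip.
ΣF_y = 0: L_y + 31.1614 − 30 − 10 − 1.94·11.9 = 0 → L_y = 31.92 kip.
ΣF_x = 0: no horizontal applied forces, so L_x = 0.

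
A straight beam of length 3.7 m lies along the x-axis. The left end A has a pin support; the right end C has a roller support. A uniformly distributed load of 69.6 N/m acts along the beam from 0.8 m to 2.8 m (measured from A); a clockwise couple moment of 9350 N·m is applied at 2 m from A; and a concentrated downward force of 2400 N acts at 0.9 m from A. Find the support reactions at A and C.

A_x = 0, A_y = -639.3 N, C_y = 3179 N

Resultant of the distributed load: 69.6 × 2 = 139.2 N at 1.8 m from A.
Moments about A: C_y·3.7 − (69.6·2)·1.8 − 9350 − 2400·0.9 = 0 → C_y = 11760.56/3.7 = 3178.53 ≈ 3179 N.
ΣF_y = 0: A_y + 3178.53 − 69.6·2 − 2400 = 0 → A_y = -639.3 N.
ΣF_x = 0: no horizontal applied forces, so A_x = 0.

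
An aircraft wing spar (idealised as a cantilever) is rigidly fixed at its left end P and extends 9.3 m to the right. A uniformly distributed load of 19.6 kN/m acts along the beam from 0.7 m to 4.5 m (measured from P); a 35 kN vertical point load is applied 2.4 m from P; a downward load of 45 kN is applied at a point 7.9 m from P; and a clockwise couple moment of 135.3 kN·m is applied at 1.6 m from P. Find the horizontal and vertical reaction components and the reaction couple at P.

Resultant of the distributed load: 19.6 × 3.8 = 74.48 kN at 2.6 m from P.
ΣF_x = 0: P_x = 0.
ΣF_y = 0: P_y − 19.6·3.8 − 35 − 45 = 0 → P_y = 154.5 kN.
ΣM about P: M_P − (19.6·3.8)·2.6 − 35·2.4 − 45·7.9 − 135.3 = 0 → M_P = 768.4 kN·m.

P_x = 0, P_y = 154.5 kN, M_P = 768.4 kN·m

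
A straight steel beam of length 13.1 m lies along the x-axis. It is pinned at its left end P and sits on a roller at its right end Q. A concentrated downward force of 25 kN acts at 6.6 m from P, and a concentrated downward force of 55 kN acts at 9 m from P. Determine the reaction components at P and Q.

Taking moments about P: Q_y·13.1 − 25·6.6 − 55·9 = 0 → Q_y = 660/13.1 = 50.3817 ≈ 50.38 kN.
ΣF_y = 0: P_y + 50.3817 − 25 − 55 = 0 → P_y = 29.62 kN.
ΣF_x = 0: no horizontal applied forces, so P_x = 0.

P_x = 0, P_y = 29.62 kN, Q_y = 50.38 kN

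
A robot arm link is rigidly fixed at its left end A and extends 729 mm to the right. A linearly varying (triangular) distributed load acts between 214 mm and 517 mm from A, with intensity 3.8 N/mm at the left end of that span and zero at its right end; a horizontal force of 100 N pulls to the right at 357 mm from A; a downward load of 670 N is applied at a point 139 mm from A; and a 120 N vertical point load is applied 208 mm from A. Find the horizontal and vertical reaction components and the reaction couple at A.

Resultant of the triangular load: ½ × 3.8 × 303 = 575.7 N, acting at 315 mm from A (one-third of the span from the peak).
ΣF_x = 0: A_x + 100 = 0 → A_x = -100.0 N.
ΣF_y = 0: A_y − ½·3.8·303 − 670 − 120 = 0 → A_y = 1366 N.
ΣM about A: M_A − (½·3.8·303)·315 − 670·139 − 120·208 = 0 → M_A = 299400 N·mm.

A_x = -100.0 N, A_y = 1366 N, M_A = 299400 N·mm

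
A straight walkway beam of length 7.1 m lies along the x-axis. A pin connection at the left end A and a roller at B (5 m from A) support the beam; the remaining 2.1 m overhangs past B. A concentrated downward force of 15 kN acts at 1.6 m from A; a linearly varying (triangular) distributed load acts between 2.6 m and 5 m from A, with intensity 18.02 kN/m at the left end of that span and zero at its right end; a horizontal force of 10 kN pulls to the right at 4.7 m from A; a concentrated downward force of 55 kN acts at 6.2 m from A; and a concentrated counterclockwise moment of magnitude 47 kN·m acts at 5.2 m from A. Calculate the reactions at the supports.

A_x = -10.00 kN, A_y = 13.32 kN, B_y = 78.30 kN

Resultant of the triangular load: ½ × 18.02 × 2.4 = 21.624 kN, acting at 3.4 m from A (one-third of the span from the peak).
ΣM about A: B_y·5 − 15·1.6 − (½·18.02·2.4)·3.4 − 55·6.2 + 47 = 0 → B_y = 391.5216/5 = 78.3043 ≈ 78.30 kN.
ΣF_y = 0: A_y + 78.3043 − 15 − ½·18.02·2.4 − 55 = 0 → A_y = 13.32 kN.
ΣF_x = 0: A_x + 10 = 0 → A_x = -10.00 kN.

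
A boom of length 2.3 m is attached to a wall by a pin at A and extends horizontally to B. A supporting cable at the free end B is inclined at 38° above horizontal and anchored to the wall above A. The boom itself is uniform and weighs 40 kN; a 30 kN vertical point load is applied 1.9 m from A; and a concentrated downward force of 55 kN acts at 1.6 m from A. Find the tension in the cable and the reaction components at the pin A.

ΣM about A: T·sin38°·2.3 − 40·1.15 − 30·1.9 − 55·1.6 = 0 → T = 191/(2.3·0.615661) = 134.885 ≈ 134.9 kN.
ΣF_x = 0: A_x − T·cos38° = 0 → A_x = 134.885 × 0.788011 = 106.3 kN.
ΣF_y = 0: A_y + T·sin38° − 40 − 30 − 55 = 0 → A_y = 125 − 134.885 × 0.615661 = 41.96 kN.

T = 134.9 kN, A_x = 106.3 kN, A_y = 41.96 kN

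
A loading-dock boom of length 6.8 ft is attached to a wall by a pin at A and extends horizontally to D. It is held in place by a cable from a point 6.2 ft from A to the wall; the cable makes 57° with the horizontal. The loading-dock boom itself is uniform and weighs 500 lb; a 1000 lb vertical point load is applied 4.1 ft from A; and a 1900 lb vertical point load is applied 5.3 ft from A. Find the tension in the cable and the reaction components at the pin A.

T = 3052 lb, A_x = 1662 lb, A_y = 840.3 lb

ΣM about A: T·sin57°·6.2 − 500·3.4 − 1000·4.1 − 1900·5.3 = 0 → T = 15870/(6.2·0.838671) = 3052.06 ≈ 3052 lb.
ΣF_x = 0: A_x − T·cos57° = 0 → A_x = 3052.06 × 0.544639 = 1662 lb.
ΣF_y = 0: A_y + T·sin57° − 500 − 1000 − 1900 = 0 → A_y = 3400 − 3052.06 × 0.838671 = 840.3 lb.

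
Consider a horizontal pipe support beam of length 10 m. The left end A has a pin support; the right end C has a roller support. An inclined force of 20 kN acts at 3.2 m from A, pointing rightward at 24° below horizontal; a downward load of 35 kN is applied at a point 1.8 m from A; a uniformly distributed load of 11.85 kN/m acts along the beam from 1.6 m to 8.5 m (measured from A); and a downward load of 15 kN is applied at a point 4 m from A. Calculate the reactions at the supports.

Resultant of the distributed load: 11.85 × 6.9 = 81.765 kN at 5.05 m from A.
Taking moments about A: C_y·10 − 20·sin24°·3.2 − 35·1.8 − (11.85·6.9)·5.05 − 15·4 = 0 → C_y = 561.944/10 = 56.1944 ≈ 56.19 kN.
ΣF_y = 0: A_y + 56.1944 − 20·sin24° − 35 − 11.85·6.9 − 15 = 0 → A_y = 83.71 kN.
ΣF_x = 0: A_x + 20·cos24° = 0 → A_x = -18.27 kN.

A_x = -18.27 kN, A_y = 83.71 kN, C_y = 56.19 kN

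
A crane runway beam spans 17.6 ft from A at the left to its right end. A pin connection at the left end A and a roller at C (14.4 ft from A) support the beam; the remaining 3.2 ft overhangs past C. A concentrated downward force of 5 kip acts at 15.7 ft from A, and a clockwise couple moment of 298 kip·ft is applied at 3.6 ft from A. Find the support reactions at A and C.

Moments about A: C_y·14.4 − 5·15.7 − 298 = 0 → C_y = 376.5/14.4 = 26.1458 ≈ 26.15 kip.
ΣF_y = 0: A_y + 26.1458 − 5 = 0 → A_y = -21.15 kip.
ΣF_x = 0: no horizontal applied forces, so A_x = 0.

A_x = 0, A_y = -21.15 kip, C_y = 26.15 kip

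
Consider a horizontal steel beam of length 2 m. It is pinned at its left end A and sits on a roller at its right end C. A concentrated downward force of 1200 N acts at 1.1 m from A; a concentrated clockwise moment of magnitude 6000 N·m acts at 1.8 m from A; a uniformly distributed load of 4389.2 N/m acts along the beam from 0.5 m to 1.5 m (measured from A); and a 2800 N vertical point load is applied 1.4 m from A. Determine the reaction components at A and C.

Resultant of the distributed load: 4389.2 × 1 = 4389.2 N at 1 m from A.
ΣM about A: C_y·2 − 1200·1.1 − 6000 − (4389.2·1)·1 − 2800·1.4 = 0 → C_y = 15629.2/2 = 7814.6 ≈ 7815 N.
ΣF_y = 0: A_y + 7814.6 − 1200 − 4389.2·1 − 2800 = 0 → A_y = 574.6 N.
ΣF_x = 0: no horizontal applied forces, so A_x = 0.

A_x = 0, A_y = 574.6 N, C_y = 7815 N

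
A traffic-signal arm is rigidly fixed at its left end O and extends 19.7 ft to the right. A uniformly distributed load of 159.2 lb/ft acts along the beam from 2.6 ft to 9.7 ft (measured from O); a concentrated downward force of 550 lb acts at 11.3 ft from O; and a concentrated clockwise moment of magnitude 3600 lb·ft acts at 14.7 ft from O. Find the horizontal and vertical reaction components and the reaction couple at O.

Resultant of the distributed load: 159.2 × 7.1 = 1130.32 lb at 6.15 ft from O.
ΣF_x = 0: O_x = 0.
ΣF_y = 0: O_y − 159.2·7.1 − 550 = 0 → O_y = 1680 lb.
ΣM about O: M_O − (159.2·7.1)·6.15 − 550·11.3 − 3600 = 0 → M_O = 16770 lb·ft.

O_x = 0, O_y = 1680 lb, M_O = 16770 lb·ft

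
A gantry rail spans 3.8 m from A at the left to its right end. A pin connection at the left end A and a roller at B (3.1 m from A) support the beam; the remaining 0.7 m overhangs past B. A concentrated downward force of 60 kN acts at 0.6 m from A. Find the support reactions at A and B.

A_x = 0, A_y = 48.39 kN, B_y = 11.61 kN

ΣM about A: B_y·3.1 − 60·0.6 = 0 → B_y = 36/3.1 = 11.6129 ≈ 11.61 kN.
ΣF_y = 0: A_y + 11.6129 − 60 = 0 → A_y = 48.39 kN.
ΣF_x = 0: no horizontal applied forces, so A_x = 0.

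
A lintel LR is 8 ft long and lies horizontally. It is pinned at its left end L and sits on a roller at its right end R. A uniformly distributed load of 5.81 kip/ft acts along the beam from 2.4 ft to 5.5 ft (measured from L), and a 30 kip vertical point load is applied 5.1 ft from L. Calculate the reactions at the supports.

Resultant of the distributed load: 5.81 × 3.1 = 18.011 kip at 3.95 ft from L.
Moments about L: R_y·8 − (5.81·3.1)·3.95 − 30·5.1 = 0 → R_y = 224.14345/8 = 28.0179 ≈ 28.02 kip.
ΣF_y = 0: L_y + 28.0179 − 5.81·3.1 − 30 = 0 → L_y = 19.99 kip.
ΣF_x = 0: no horizontal applied forces, so L_x = 0.

L_x = 0, L_y = 19.99 kip, R_y = 28.02 kip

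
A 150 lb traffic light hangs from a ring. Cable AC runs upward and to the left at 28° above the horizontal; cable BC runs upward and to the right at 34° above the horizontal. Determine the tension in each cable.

ΣF_x = 0: −T_AC·cos28° + T_BC·cos34° = 0 → T_BC = 1.06503·T_AC.
ΣF_y = 0: T_AC·sin28° + T_BC·sin34° = 150.
Substitute: T_AC·(0.469472 + 1.06503·0.559193) = 150 → T_AC = 140.841 ≈ 140.8 lb.
Then T_BC = 1.06503 × 140.841 = 150.0 lb.

T_AC = 140.8 lb, T_BC = 150.0 lb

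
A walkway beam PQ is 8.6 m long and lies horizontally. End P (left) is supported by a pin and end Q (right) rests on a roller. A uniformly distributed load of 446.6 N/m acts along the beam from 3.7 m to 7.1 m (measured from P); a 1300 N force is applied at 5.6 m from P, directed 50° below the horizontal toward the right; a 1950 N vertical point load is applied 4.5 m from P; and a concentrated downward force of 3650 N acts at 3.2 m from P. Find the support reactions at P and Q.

Resultant of the distributed load: 446.6 × 3.4 = 1518.44 N at 5.4 m from P.
ΣM about P: Q_y·8.6 − (446.6·3.4)·5.4 − 1300·sin50°·5.6 − 1950·4.5 − 3650·3.2 = 0 → Q_y = 34231.4/8.6 = 3980.4 ≈ 3980 N.
ΣF_y = 0: P_y + 3980.4 − 446.6·3.4 − 1300·sin50° − 1950 − 3650 = 0 → P_y = 4134 N.
ΣF_x = 0: P_x + 1300·cos50° = 0 → P_x = -835.6 N.

P_x = -835.6 N, P_y = 4134 N, Q_y = 3980 N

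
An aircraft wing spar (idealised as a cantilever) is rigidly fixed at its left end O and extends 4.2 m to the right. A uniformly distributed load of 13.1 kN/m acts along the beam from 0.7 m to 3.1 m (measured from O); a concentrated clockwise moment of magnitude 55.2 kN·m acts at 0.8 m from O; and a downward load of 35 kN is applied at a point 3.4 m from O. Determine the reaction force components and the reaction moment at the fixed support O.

O_x = 0, O_y = 66.44 kN, M_O = 233.9 kN·m

Resultant of the distributed load: 13.1 × 2.4 = 31.44 kN at 1.9 m from O.
ΣF_x = 0: O_x = 0.
ΣF_y = 0: O_y − 13.1·2.4 − 35 = 0 → O_y = 66.44 kN.
ΣM about O: M_O − (13.1·2.4)·1.9 − 55.2 − 35·3.4 = 0 → M_O = 233.9 kN·m.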